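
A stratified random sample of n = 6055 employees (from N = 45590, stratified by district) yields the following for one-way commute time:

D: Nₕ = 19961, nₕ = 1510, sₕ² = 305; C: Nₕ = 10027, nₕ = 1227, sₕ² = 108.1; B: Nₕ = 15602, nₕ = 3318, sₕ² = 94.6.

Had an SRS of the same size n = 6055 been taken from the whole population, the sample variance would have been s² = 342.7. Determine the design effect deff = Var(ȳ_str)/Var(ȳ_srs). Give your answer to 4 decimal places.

Var(ȳ_str) = Σ Wₕ²(1−fₕ)sₕ²/nₕ with Wₕ = Nₕ/45590:
  D: (19961/45590)²·(1−1510/19961)·305/1510 = 0.035791995
  C: (10027/45590)²·(1−1227/10027)·108.1/1227 = 0.003740207
  B: (15602/45590)²·(1−3318/15602)·94.6/3318 = 0.0026290307
  → Var(ȳ_str) = 0.042161233.
Var(ȳ_srs) = (1 − 6055/45590)·342.7/6055 = 0.049080854.
deff = 0.042161233 / 0.049080854 = 0.8590.

0.8590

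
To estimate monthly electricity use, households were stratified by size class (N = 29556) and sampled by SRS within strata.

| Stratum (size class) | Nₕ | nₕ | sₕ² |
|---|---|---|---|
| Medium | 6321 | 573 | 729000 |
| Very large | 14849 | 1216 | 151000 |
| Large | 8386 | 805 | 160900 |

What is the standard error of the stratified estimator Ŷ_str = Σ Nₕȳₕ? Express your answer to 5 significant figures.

Var(Ŷ_str) = Σₕ Nₕ²(1 − fₕ)sₕ²/nₕ.
Medium: 6321²·(1 − 573/6321)·729000/573 = 4.6224844 × 10^10.
Very large: 14849²·(1 − 1216/14849)·151000/1216 = 2.5138075 × 10^10.
Large: 8386²·(1 − 805/8386)·160900/805 = 1.2706956 × 10^10.
Sum = 8.4069875 × 10^10.
SE = √(8.4069875 × 10^10) = 289950.

289950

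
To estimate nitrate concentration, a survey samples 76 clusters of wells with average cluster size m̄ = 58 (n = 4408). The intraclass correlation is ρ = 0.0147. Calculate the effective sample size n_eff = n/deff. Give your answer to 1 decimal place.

2398.4

deff = 1 + (58 − 1)·0.0147 = 1 + 0.8379 = 1.8379.
n_eff = 4408 / 1.8379 = 2398.4.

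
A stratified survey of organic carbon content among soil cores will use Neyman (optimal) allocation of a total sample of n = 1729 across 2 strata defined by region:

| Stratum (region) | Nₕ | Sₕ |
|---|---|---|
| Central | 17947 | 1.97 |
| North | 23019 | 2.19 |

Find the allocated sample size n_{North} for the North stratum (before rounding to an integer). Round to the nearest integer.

Neyman allocation: nₕ = n·NₕSₕ / Σⱼ NⱼSⱼ.
Σ NⱼSⱼ = 17947·1.97 + 23019·2.19 = 85767.2.
n_{North} = 1729·23019·2.19 / 85767.2 = 1016.

1016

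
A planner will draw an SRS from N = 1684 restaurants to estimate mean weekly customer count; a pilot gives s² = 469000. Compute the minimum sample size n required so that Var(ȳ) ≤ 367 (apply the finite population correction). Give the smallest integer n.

727

Without fpc, n₀ = s²/D = 469000/367 = 1277.9292.
With fpc, (1 − n/N)·s²/n ≤ D requires n ≥ n₀/(1 + n₀/N) = 1277.9292/(1 + 1277.9292/1684) = 726.5646.
Rounding up, n = 727.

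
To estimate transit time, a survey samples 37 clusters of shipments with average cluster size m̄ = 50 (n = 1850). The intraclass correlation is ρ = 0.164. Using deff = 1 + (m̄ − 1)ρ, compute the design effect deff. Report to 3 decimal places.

9.036

deff = 1 + (50 − 1)·0.164 = 1 + 8.036 = 9.036.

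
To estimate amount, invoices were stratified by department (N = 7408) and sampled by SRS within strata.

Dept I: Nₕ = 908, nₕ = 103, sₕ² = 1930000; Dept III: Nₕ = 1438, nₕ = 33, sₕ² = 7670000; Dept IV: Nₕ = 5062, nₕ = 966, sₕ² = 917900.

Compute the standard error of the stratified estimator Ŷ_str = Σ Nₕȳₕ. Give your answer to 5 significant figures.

Var(Ŷ_str) = Σₕ Nₕ²(1 − fₕ)sₕ²/nₕ.
Dept I: 908²·(1 − 103/908)·1930000/103 = 1.3696254 × 10^10.
Dept III: 1438²·(1 − 33/1438)·7670000/33 = 4.6958762 × 10^11.
Dept IV: 5062²·(1 − 966/5062)·917900/966 = 1.9701547 × 10^10.
Sum = 5.0298542 × 10^11.
SE = √(5.0298542 × 10^11) = 709210.

709210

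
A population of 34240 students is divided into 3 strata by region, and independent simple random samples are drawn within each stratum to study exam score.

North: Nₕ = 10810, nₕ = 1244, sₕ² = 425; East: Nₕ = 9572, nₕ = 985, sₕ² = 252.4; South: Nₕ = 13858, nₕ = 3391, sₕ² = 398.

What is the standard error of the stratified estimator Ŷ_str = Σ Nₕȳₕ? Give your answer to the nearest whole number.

8568

Var(Ŷ_str) = Σₕ Nₕ²(1 − fₕ)sₕ²/nₕ.
North: 10810²·(1 − 1244/10810)·425/1244 = 3.5328453 × 10^7.
East: 9572²·(1 − 985/9572)·252.4/985 = 2.1061887 × 10^7.
South: 13858²·(1 − 3391/13858)·398/3391 = 1.7024645 × 10^7.
Sum = 7.3414985 × 10^7.
SE = √(7.3414985 × 10^7) = 8568.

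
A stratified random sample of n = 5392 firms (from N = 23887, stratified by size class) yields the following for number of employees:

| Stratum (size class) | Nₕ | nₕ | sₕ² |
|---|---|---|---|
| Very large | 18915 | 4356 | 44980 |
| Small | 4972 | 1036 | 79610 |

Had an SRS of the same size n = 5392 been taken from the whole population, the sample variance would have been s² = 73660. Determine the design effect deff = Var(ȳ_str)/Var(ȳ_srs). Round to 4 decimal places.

Var(ȳ_str) = Σ Wₕ²(1−fₕ)sₕ²/nₕ with Wₕ = Nₕ/23887:
  Very large: (18915/23887)²·(1−4356/18915)·44980/4356 = 4.9836353
  Small: (4972/23887)²·(1−1036/4972)·79610/1036 = 2.6355476
  → Var(ȳ_str) = 7.6191829.
Var(ȳ_srs) = (1 − 5392/23887)·73660/5392 = 10.577294.
deff = 7.6191829 / 10.577294 = 0.7203.

0.7203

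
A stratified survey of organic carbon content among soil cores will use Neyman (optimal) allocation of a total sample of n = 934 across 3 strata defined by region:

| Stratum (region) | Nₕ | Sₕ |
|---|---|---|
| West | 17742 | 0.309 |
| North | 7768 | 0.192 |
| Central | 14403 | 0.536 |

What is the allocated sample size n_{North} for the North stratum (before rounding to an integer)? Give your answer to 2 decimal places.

Neyman allocation: nₕ = n·NₕSₕ / Σⱼ NⱼSⱼ.
Σ NⱼSⱼ = 17742·0.309 + 7768·0.192 + 14403·0.536 = 14693.742.
n_{North} = 934·7768·0.192 / 14693.742 = 94.80.

94.80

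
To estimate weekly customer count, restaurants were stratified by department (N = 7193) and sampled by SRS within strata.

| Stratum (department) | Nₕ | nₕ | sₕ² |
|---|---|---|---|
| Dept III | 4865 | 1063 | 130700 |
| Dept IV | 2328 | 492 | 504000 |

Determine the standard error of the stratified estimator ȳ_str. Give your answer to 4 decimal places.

Var(ȳ_str) = Σₕ Wₕ²(1 − fₕ)sₕ²/nₕ with Wₕ = Nₕ/N, N = 7193.
Dept III: Wₕ = 0.67635201; term = 0.67635201²·(1 − 0.21849949)·130700/1063 = 43.955898.
Dept IV: Wₕ = 0.32364799; term = 0.32364799²·(1 − 0.21134021)·504000/492 = 84.625445.
Sum = 128.58134.
SE = √(128.58134) = 11.3394.

11.3394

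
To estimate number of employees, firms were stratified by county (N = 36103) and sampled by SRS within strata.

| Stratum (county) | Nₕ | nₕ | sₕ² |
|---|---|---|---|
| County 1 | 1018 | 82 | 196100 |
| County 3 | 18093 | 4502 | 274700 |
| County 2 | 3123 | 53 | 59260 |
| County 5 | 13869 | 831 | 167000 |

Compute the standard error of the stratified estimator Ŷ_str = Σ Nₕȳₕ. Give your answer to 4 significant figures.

Var(Ŷ_str) = Σₕ Nₕ²(1 − fₕ)sₕ²/nₕ.
County 1: 1018²·(1 − 82/1018)·196100/82 = 2.2787011 × 10^9.
County 3: 18093²·(1 − 4502/18093)·274700/4502 = 1.500428 × 10^10.
County 2: 3123²·(1 − 53/3123)·59260/53 = 1.0720033 × 10^10.
County 5: 13869²·(1 − 831/13869)·167000/831 = 3.6338883 × 10^10.
Sum = 6.4341897 × 10^10.
SE = √(6.4341897 × 10^10) = 253700.

253700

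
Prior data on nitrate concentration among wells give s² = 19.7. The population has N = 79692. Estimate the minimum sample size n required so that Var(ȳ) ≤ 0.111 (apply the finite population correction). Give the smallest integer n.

178

Without fpc, n₀ = s²/D = 19.7/0.111 = 177.4775.
With fpc, (1 − n/N)·s²/n ≤ D requires n ≥ n₀/(1 + n₀/N) = 177.4775/(1 + 177.4775/79692) = 177.0831.
Rounding up, n = 178.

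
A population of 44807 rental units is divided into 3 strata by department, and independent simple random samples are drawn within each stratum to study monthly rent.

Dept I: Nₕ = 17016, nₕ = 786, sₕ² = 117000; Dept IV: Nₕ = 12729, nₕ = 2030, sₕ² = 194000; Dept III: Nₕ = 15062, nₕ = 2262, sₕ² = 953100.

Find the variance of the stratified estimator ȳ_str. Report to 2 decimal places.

Var(ȳ_str) = Σₕ Wₕ²(1 − fₕ)sₕ²/nₕ with Wₕ = Nₕ/N, N = 44807.
Dept I: Wₕ = 0.37976209; term = 0.37976209²·(1 − 0.04619182)·117000/786 = 20.476116.
Dept IV: Wₕ = 0.28408508; term = 0.28408508²·(1 − 0.15947836)·194000/2030 = 6.4826329.
Dept III: Wₕ = 0.33615283; term = 0.33615283²·(1 − 0.15017926)·953100/2262 = 40.461944.
Sum = 67.420693.

67.42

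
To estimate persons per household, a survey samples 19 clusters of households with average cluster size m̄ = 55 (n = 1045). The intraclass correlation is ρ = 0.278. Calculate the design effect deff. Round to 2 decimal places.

16.01

deff = 1 + (55 − 1)·0.278 = 1 + 15.012 = 16.012.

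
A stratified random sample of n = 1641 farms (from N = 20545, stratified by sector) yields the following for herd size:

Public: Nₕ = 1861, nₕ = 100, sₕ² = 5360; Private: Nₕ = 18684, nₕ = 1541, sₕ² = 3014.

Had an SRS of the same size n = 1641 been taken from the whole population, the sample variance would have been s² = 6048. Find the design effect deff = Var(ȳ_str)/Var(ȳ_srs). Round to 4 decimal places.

Var(ȳ_str) = Σ Wₕ²(1−fₕ)sₕ²/nₕ with Wₕ = Nₕ/20545:
  Public: (1861/20545)²·(1−100/1861)·5360/100 = 0.41615798
  Private: (18684/20545)²·(1−1541/18684)·3014/1541 = 1.4841746
  → Var(ȳ_str) = 1.9003326.
Var(ȳ_srs) = (1 − 1641/20545)·6048/1641 = 3.3911794.
deff = 1.9003326 / 3.3911794 = 0.5604.

0.5604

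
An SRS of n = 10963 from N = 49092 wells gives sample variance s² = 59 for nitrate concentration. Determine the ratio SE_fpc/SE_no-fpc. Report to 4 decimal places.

f = n/N = 10963/49092 = 0.22331541.
SE_no-fpc = √(s²/n) = 0.073360334; SE_fpc = √((1−f)s²/n) = 0.06465225.
Ratio = √(1−f) = 0.88129711.

0.8813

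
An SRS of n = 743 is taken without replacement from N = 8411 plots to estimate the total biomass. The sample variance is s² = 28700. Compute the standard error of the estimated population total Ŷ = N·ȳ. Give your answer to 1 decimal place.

49912.7

Var(Ŷ) = N²·Var(ȳ) = N²·(1 − n/N)·s²/n.
f = 743/8411 = 0.08833670; Var(ȳ) = 0.91166330·28700/743 = 35.214989.
Var(Ŷ) = 8411² · 35.214989 = 2.4912816 × 10^9.
SE(Ŷ) = √(2.4912816 × 10^9) = 49912.7.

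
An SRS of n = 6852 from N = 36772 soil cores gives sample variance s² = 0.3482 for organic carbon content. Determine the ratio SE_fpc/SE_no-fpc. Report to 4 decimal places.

f = n/N = 6852/36772 = 0.18633743.
SE_no-fpc = √(s²/n) = 0.007128624; SE_fpc = √((1−f)s²/n) = 0.0064302503.
Ratio = √(1−f) = 0.90203247.

0.9020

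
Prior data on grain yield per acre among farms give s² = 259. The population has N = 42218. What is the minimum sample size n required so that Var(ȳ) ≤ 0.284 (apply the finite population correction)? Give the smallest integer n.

Without fpc, n₀ = s²/D = 259/0.284 = 911.9718.
With fpc, (1 − n/N)·s²/n ≤ D requires n ≥ n₀/(1 + n₀/N) = 911.9718/(1 + 911.9718/42218) = 892.6884.
Rounding up, n = 893.

893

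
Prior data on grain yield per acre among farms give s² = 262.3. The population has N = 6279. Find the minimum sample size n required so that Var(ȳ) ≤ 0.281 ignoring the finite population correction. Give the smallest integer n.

Without fpc, n₀ = s²/D = 262.3/0.281 = 933.4520.
Rounding up, n = 934.

934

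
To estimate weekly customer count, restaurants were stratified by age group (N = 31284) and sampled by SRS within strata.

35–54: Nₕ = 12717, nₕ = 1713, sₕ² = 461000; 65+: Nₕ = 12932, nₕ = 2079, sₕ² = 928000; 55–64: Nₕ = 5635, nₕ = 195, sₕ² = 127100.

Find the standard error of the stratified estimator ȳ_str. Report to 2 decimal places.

11.09

Var(ȳ_str) = Σₕ Wₕ²(1 − fₕ)sₕ²/nₕ with Wₕ = Nₕ/N, N = 31284.
35–54: Wₕ = 0.40650173; term = 0.40650173²·(1 − 0.13470158)·461000/1713 = 38.479929.
65+: Wₕ = 0.41337425; term = 0.41337425²·(1 − 0.16076400)·928000/2079 = 64.012447.
55–64: Wₕ = 0.18012403; term = 0.18012403²·(1 − 0.03460515)·127100/195 = 20.415462.
Sum = 122.90784.
SE = √(122.90784) = 11.09.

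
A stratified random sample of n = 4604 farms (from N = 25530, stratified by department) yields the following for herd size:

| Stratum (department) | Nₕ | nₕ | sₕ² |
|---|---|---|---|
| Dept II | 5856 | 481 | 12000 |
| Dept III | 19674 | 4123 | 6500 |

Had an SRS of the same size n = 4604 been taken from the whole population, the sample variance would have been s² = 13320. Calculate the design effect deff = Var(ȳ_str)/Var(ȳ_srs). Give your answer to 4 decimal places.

0.8201

Var(ȳ_str) = Σ Wₕ²(1−fₕ)sₕ²/nₕ with Wₕ = Nₕ/25530:
  Dept II: (5856/25530)²·(1−481/5856)·12000/481 = 1.2047976
  Dept III: (19674/25530)²·(1−4123/19674)·6500/4123 = 0.74003009
  → Var(ȳ_str) = 1.9448277.
Var(ȳ_srs) = (1 − 4604/25530)·13320/4604 = 2.3713973.
deff = 1.9448277 / 2.3713973 = 0.8201.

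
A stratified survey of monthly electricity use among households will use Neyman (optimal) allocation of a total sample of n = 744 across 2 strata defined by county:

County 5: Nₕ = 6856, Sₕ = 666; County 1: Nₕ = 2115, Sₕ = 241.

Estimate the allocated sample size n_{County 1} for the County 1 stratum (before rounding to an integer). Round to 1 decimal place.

Neyman allocation: nₕ = n·NₕSₕ / Σⱼ NⱼSⱼ.
Σ NⱼSⱼ = 6856·666 + 2115·241 = 5.075811 × 10^6.
n_{County 1} = 744·2115·241 / (5.075811 × 10^6) = 74.7.

74.7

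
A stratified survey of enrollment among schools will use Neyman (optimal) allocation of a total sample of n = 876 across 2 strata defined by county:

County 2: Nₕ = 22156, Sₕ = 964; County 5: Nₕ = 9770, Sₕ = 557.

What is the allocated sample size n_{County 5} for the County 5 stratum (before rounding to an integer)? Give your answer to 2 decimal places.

Neyman allocation: nₕ = n·NₕSₕ / Σⱼ NⱼSⱼ.
Σ NⱼSⱼ = 22156·964 + 9770·557 = 2.6800274 × 10^7.
n_{County 5} = 876·9770·557 / (2.6800274 × 10^7) = 177.87.

177.87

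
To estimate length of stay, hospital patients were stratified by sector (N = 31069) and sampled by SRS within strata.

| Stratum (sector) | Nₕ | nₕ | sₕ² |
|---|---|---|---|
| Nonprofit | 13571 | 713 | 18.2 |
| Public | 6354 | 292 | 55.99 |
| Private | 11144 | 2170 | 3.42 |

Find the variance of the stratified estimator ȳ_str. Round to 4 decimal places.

0.0124

Var(ȳ_str) = Σₕ Wₕ²(1 − fₕ)sₕ²/nₕ with Wₕ = Nₕ/N, N = 31069.
Nonprofit: Wₕ = 0.43680196; term = 0.43680196²·(1 − 0.05253850)·18.2/713 = 0.0046143717.
Public: Wₕ = 0.20451254; term = 0.20451254²·(1 − 0.04595530)·55.99/292 = 0.0076513172.
Private: Wₕ = 0.35868551; term = 0.35868551²·(1 − 0.19472362)·3.42/2170 = 1.6328226 × 10^-4.
Sum = 0.012428971.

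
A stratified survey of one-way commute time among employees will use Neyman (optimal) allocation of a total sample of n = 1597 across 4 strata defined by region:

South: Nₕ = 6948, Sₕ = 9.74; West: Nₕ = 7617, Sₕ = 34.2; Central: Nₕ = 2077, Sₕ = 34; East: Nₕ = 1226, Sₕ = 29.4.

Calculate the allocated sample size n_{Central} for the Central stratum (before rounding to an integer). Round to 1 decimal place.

259.4

Neyman allocation: nₕ = n·NₕSₕ / Σⱼ NⱼSⱼ.
Σ NⱼSⱼ = 6948·9.74 + 7617·34.2 + 2077·34 + 1226·29.4 = 434837.32.
n_{Central} = 1597·2077·34 / 434837.32 = 259.4.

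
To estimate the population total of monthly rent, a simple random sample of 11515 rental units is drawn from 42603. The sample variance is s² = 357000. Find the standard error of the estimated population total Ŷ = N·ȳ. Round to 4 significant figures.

202600

Var(Ŷ) = N²·Var(ȳ) = N²·(1 − n/N)·s²/n.
f = 11515/42603 = 0.27028613; Var(ȳ) = 0.72971387·357000/11515 = 22.623348.
Var(Ŷ) = 42603² · 22.623348 = 4.106173 × 10^10.
SE(Ŷ) = √(4.106173 × 10^10) = 202600.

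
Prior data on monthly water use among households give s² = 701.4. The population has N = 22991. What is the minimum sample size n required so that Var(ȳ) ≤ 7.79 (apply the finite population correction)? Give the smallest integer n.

90

Without fpc, n₀ = s²/D = 701.4/7.79 = 90.0385.
With fpc, (1 − n/N)·s²/n ≤ D requires n ≥ n₀/(1 + n₀/N) = 90.0385/(1 + 90.0385/22991) = 89.6873.
Rounding up, n = 90.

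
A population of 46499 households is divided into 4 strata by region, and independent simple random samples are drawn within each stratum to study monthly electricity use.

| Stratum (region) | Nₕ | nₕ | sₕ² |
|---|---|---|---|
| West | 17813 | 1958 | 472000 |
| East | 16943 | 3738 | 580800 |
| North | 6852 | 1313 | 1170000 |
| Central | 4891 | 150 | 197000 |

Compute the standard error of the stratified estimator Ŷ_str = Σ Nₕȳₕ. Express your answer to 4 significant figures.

Var(Ŷ_str) = Σₕ Nₕ²(1 − fₕ)sₕ²/nₕ.
West: 17813²·(1 − 1958/17813)·472000/1958 = 6.808205 × 10^10.
East: 16943²·(1 − 3738/16943)·580800/3738 = 3.4762902 × 10^10.
North: 6852²·(1 − 1313/6852)·1170000/1313 = 3.3819708 × 10^10.
Central: 4891²·(1 − 150/4891)·197000/150 = 3.0453877 × 10^10.
Sum = 1.6711854 × 10^11.
SE = √(1.6711854 × 10^11) = 408800.

408800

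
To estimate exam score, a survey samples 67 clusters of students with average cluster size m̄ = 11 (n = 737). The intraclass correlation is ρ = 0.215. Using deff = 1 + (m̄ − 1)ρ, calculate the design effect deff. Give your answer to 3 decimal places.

deff = 1 + (11 − 1)·0.215 = 1 + 2.15 = 3.15.

3.150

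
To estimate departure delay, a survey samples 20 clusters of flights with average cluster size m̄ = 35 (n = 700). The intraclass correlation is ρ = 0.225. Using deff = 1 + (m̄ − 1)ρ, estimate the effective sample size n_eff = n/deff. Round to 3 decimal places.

80.925

deff = 1 + (35 − 1)·0.225 = 1 + 7.65 = 8.65.
n_eff = 700 / 8.65 = 80.925.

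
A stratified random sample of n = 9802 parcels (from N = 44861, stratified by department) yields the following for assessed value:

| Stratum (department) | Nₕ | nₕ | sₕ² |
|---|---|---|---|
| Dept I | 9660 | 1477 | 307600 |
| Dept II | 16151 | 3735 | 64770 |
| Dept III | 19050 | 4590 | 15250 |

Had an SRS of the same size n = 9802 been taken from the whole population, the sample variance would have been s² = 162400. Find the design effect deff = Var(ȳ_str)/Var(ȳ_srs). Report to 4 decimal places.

Var(ȳ_str) = Σ Wₕ²(1−fₕ)sₕ²/nₕ with Wₕ = Nₕ/44861:
  Dept I: (9660/44861)²·(1−1477/9660)·307600/1477 = 8.1800812
  Dept II: (16151/44861)²·(1−3735/16151)·64770/3735 = 1.7279315
  Dept III: (19050/44861)²·(1−4590/19050)·15250/4590 = 0.45476029
  → Var(ȳ_str) = 10.362773.
Var(ȳ_srs) = (1 − 9802/44861)·162400/9802 = 12.947976.
deff = 10.362773 / 12.947976 = 0.8003.

0.8003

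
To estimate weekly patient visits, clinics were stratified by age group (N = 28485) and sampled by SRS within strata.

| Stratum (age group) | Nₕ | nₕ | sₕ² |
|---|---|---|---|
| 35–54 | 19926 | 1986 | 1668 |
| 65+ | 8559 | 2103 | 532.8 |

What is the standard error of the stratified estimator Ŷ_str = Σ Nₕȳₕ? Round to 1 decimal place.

Var(Ŷ_str) = Σₕ Nₕ²(1 − fₕ)sₕ²/nₕ.
35–54: 19926²·(1 − 1986/19926)·1668/1986 = 3.0023365 × 10^8.
65+: 8559²·(1 − 2103/8559)·532.8/2103 = 1.3999467 × 10^7.
Sum = 3.1423312 × 10^8.
SE = √(3.1423312 × 10^8) = 17726.6.

17726.6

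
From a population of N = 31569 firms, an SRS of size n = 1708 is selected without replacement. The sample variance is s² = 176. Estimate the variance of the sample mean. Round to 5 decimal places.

0.09747

Under SRS without replacement, Var(ȳ) = (1 − f)·s²/n with f = n/N = 1708/31569 = 0.05410371.
Var(ȳ) = (1 − 0.05410371)·176/1708 = 0.94589629·0.1030445 = 0.097469407.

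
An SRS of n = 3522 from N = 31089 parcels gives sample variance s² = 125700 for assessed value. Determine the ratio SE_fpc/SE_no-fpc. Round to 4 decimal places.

0.9417

f = n/N = 3522/31089 = 0.11328766.
SE_no-fpc = √(s²/n) = 5.9741065; SE_fpc = √((1−f)s²/n) = 5.6255416.
Ratio = √(1−f) = 0.94165405.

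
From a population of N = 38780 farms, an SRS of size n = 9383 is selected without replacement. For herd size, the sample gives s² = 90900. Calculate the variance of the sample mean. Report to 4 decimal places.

Under SRS without replacement, Var(ȳ) = (1 − f)·s²/n with f = n/N = 9383/38780 = 0.24195462.
Var(ȳ) = (1 − 0.24195462)·90900/9383 = 0.75804538·9.6877331 = 7.3437414.

7.3437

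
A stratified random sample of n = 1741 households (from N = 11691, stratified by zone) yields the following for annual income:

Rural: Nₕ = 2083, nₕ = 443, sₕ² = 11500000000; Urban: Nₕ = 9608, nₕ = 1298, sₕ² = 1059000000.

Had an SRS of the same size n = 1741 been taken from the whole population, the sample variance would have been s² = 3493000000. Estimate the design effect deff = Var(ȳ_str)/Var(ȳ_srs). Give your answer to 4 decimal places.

0.6591

Var(ȳ_str) = Σ Wₕ²(1−fₕ)sₕ²/nₕ with Wₕ = Nₕ/11691:
  Rural: (2083/11691)²·(1−443/2083)·11500000000/443 = 648819.53
  Urban: (9608/11691)²·(1−1298/9608)·1059000000/1298 = 476597.72
  → Var(ȳ_str) = 1.1254173 × 10^6.
Var(ȳ_srs) = (1 − 1741/11691)·3493000000/1741 = 1.7075414 × 10^6.
deff = (1.1254173 × 10^6) / (1.7075414 × 10^6) = 0.6591.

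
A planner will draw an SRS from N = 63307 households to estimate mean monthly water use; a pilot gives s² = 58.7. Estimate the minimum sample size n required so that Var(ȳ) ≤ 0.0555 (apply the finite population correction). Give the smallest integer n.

1041

Without fpc, n₀ = s²/D = 58.7/0.0555 = 1057.6577.
With fpc, (1 − n/N)·s²/n ≤ D requires n ≥ n₀/(1 + n₀/N) = 1057.6577/(1 + 1057.6577/63307) = 1040.2780.
Rounding up, n = 1041.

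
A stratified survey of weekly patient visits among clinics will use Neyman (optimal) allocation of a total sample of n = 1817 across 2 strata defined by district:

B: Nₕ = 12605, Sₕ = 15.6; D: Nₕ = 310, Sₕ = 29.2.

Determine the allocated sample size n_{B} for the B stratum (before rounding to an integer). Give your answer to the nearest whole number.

1737

Neyman allocation: nₕ = n·NₕSₕ / Σⱼ NⱼSⱼ.
Σ NⱼSⱼ = 12605·15.6 + 310·29.2 = 205690.
n_{B} = 1817·12605·15.6 / 205690 = 1737.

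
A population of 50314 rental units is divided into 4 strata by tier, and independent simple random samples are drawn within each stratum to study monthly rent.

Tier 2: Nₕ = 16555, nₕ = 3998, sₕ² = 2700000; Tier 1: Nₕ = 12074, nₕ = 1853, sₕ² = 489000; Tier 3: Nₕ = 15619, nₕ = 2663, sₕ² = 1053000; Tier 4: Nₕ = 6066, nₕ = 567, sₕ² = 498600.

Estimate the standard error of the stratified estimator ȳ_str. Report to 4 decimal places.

10.5602

Var(ȳ_str) = Σₕ Wₕ²(1 − fₕ)sₕ²/nₕ with Wₕ = Nₕ/N, N = 50314.
Tier 2: Wₕ = 0.32903367; term = 0.32903367²·(1 − 0.24149804)·2700000/3998 = 55.457254.
Tier 1: Wₕ = 0.23997297; term = 0.23997297²·(1 − 0.15347027)·489000/1853 = 12.864719.
Tier 3: Wₕ = 0.31043050; term = 0.31043050²·(1 − 0.17049747)·1053000/2663 = 31.608485.
Tier 4: Wₕ = 0.12056287; term = 0.12056287²·(1 − 0.09347181)·498600/567 = 11.587177.
Sum = 111.51764.
SE = √(111.51764) = 10.5602.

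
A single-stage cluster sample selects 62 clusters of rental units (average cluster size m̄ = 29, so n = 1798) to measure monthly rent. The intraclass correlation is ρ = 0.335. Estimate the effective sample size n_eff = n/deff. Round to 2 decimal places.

deff = 1 + (29 − 1)·0.335 = 1 + 9.38 = 10.38.
n_eff = 1798 / 10.38 = 173.22.

173.22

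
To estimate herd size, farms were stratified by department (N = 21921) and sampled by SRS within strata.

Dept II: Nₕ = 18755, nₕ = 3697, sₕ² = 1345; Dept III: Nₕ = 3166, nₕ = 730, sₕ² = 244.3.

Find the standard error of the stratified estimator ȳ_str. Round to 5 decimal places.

0.46817

Var(ȳ_str) = Σₕ Wₕ²(1 − fₕ)sₕ²/nₕ with Wₕ = Nₕ/N, N = 21921.
Dept II: Wₕ = 0.85557228; term = 0.85557228²·(1 − 0.19712077)·1345/3697 = 0.21381416.
Dept III: Wₕ = 0.14442772; term = 0.14442772²·(1 − 0.23057486)·244.3/730 = 0.0053711598.
Sum = 0.21918532.
SE = √(0.21918532) = 0.46817.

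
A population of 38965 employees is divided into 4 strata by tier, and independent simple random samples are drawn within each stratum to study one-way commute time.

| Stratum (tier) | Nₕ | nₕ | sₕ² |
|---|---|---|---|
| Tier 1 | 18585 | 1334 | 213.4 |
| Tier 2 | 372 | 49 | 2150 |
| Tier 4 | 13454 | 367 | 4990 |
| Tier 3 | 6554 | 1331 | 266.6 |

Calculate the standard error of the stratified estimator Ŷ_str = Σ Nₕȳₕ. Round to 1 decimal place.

Var(Ŷ_str) = Σₕ Nₕ²(1 − fₕ)sₕ²/nₕ.
Tier 1: 18585²·(1 − 1334/18585)·213.4/1334 = 5.128796 × 10^7.
Tier 2: 372²·(1 − 49/372)·2150/49 = 5.272151 × 10^6.
Tier 4: 13454²·(1 − 367/13454)·4990/367 = 2.3940103 × 10^9.
Tier 3: 6554²·(1 − 1331/6554)·266.6/1331 = 6.8565959 × 10^6.
Sum = 2.457427 × 10^9.
SE = √(2.457427 × 10^9) = 49572.4.

49572.4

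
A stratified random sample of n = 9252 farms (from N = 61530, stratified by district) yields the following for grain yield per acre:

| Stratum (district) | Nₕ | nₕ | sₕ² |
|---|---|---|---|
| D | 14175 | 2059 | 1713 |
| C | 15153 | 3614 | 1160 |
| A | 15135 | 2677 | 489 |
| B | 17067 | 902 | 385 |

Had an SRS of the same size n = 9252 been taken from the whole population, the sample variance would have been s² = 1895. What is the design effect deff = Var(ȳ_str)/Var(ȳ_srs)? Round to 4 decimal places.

0.5331

Var(ȳ_str) = Σ Wₕ²(1−fₕ)sₕ²/nₕ with Wₕ = Nₕ/61530:
  D: (14175/61530)²·(1−2059/14175)·1713/2059 = 0.037740662
  C: (15153/61530)²·(1−3614/15153)·1160/3614 = 0.014823911
  A: (15135/61530)²·(1−2677/15135)·489/2677 = 0.0090974025
  B: (17067/61530)²·(1−902/17067)·385/902 = 0.031103786
  → Var(ȳ_str) = 0.092765762.
Var(ȳ_srs) = (1 − 9252/61530)·1895/9252 = 0.17402259.
deff = 0.092765762 / 0.17402259 = 0.5331.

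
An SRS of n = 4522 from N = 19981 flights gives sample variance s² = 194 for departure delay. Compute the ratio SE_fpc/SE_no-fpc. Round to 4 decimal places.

f = n/N = 4522/19981 = 0.22631500.
SE_no-fpc = √(s²/n) = 0.20712646; SE_fpc = √((1−f)s²/n) = 0.18218712.
Ratio = √(1−f) = 0.87959366.

0.8796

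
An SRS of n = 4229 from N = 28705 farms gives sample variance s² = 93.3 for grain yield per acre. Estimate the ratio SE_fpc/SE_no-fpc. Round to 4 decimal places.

f = n/N = 4229/28705 = 0.14732625.
SE_no-fpc = √(s²/n) = 0.14853267; SE_fpc = √((1−f)s²/n) = 0.13715556.
Ratio = √(1−f) = 0.92340335.

0.9234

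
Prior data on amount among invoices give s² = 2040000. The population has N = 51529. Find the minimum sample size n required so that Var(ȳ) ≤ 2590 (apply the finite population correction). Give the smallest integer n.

Without fpc, n₀ = s²/D = 2040000/2590 = 787.6448.
With fpc, (1 − n/N)·s²/n ≤ D requires n ≥ n₀/(1 + n₀/N) = 787.6448/(1 + 787.6448/51529) = 775.7865.
Rounding up, n = 776.

776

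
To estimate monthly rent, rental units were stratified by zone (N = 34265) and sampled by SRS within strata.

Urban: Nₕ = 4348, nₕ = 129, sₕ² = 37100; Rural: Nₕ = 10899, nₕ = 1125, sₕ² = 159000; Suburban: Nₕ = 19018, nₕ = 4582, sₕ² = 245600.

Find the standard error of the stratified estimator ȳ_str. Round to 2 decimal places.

Var(ȳ_str) = Σₕ Wₕ²(1 − fₕ)sₕ²/nₕ with Wₕ = Nₕ/N, N = 34265.
Urban: Wₕ = 0.12689333; term = 0.12689333²·(1 − 0.02966881)·37100/129 = 4.4934694.
Rural: Wₕ = 0.31807967; term = 0.31807967²·(1 − 0.10322048)·159000/1125 = 12.823368.
Suburban: Wₕ = 0.55502700; term = 0.55502700²·(1 − 0.24092965)·245600/4582 = 12.533822.
Sum = 29.850659.
SE = √(29.850659) = 5.46.

5.46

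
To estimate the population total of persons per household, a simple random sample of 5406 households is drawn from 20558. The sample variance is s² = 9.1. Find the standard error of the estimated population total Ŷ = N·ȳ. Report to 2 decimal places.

Var(Ŷ) = N²·Var(ȳ) = N²·(1 − n/N)·s²/n.
f = 5406/20558 = 0.26296332; Var(ȳ) = 0.73703668·9.1/5406 = 0.0012406648.
Var(Ŷ) = 20558² · 0.0012406648 = 524343.86.
SE(Ŷ) = √(524343.86) = 724.12.

724.12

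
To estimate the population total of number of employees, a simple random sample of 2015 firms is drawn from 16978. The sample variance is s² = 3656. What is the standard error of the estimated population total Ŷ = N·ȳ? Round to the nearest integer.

21469

Var(Ŷ) = N²·Var(ȳ) = N²·(1 − n/N)·s²/n.
f = 2015/16978 = 0.11868300; Var(ȳ) = 0.88131700·3656/2015 = 1.5990546.
Var(Ŷ) = 16978² · 1.5990546 = 4.6093146 × 10^8.
SE(Ŷ) = √(4.6093146 × 10^8) = 21469.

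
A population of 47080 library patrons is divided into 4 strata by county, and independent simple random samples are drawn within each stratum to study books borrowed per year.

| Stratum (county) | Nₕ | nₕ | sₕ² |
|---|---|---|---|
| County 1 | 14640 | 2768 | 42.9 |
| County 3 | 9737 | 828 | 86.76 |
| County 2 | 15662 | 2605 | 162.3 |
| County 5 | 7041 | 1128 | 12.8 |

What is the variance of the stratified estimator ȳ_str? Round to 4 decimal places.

Var(ȳ_str) = Σₕ Wₕ²(1 − fₕ)sₕ²/nₕ with Wₕ = Nₕ/N, N = 47080.
County 1: Wₕ = 0.31096007; term = 0.31096007²·(1 − 0.18907104)·42.9/2768 = 0.0012152993.
County 3: Wₕ = 0.20681818; term = 0.20681818²·(1 − 0.08503646)·86.76/828 = 0.0041008174.
County 2: Wₕ = 0.33266780; term = 0.33266780²·(1 − 0.16632614)·162.3/2605 = 0.0057481555.
County 5: Wₕ = 0.14955395; term = 0.14955395²·(1 − 0.16020452)·12.8/1128 = 2.1314256 × 10^-4.
Sum = 0.011277415.

0.0113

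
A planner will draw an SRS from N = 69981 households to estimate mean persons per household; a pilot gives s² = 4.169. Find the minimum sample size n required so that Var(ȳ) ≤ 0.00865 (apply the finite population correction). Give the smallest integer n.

479

Without fpc, n₀ = s²/D = 4.169/0.00865 = 481.9653.
With fpc, (1 − n/N)·s²/n ≤ D requires n ≥ n₀/(1 + n₀/N) = 481.9653/(1 + 481.9653/69981) = 478.6687.
Rounding up, n = 479.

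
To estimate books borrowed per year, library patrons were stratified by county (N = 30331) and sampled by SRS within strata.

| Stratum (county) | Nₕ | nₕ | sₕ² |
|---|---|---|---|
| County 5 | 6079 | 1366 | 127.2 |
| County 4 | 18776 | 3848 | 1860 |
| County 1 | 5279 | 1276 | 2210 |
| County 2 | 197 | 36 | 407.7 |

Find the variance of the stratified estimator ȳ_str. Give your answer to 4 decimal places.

Var(ȳ_str) = Σₕ Wₕ²(1 − fₕ)sₕ²/nₕ with Wₕ = Nₕ/N, N = 30331.
County 5: Wₕ = 0.20042201; term = 0.20042201²·(1 − 0.22470801)·127.2/1366 = 0.0028999635.
County 4: Wₕ = 0.61903663; term = 0.61903663²·(1 − 0.20494248)·1860/3848 = 0.14726825.
County 1: Wₕ = 0.17404636; term = 0.17404636²·(1 − 0.24171245)·2210/1276 = 0.03978372.
County 2: Wₕ = 0.00649501; term = 0.00649501²·(1 − 0.18274112)·407.7/36 = 3.9044229 × 10^-4.
Sum = 0.19034238.

0.1903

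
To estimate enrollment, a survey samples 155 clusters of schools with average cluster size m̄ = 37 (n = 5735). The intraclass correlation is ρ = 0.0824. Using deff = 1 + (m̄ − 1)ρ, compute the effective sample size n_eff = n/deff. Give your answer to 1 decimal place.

1445.9

deff = 1 + (37 − 1)·0.0824 = 1 + 2.9664 = 3.9664.
n_eff = 5735 / 3.9664 = 1445.9.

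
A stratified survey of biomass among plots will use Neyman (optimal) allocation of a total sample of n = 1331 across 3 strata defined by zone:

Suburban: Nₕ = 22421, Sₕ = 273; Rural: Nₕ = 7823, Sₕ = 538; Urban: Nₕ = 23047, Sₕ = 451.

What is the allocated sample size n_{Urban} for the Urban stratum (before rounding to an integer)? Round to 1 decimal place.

667.6

Neyman allocation: nₕ = n·NₕSₕ / Σⱼ NⱼSⱼ.
Σ NⱼSⱼ = 22421·273 + 7823·538 + 23047·451 = 2.0723904 × 10^7.
n_{Urban} = 1331·23047·451 / (2.0723904 × 10^7) = 667.6.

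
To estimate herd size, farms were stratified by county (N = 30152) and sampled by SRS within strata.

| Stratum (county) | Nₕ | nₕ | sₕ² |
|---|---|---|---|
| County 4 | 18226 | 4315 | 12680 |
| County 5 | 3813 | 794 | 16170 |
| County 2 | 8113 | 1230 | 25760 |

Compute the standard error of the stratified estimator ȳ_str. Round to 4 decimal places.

1.5374

Var(ȳ_str) = Σₕ Wₕ²(1 − fₕ)sₕ²/nₕ with Wₕ = Nₕ/N, N = 30152.
County 4: Wₕ = 0.60447068; term = 0.60447068²·(1 − 0.23674970)·12680/4315 = 0.81951314.
County 5: Wₕ = 0.12645927; term = 0.12645927²·(1 − 0.20823499)·16170/794 = 0.25786191.
County 2: Wₕ = 0.26907005; term = 0.26907005²·(1 − 0.15160853)·25760/1230 = 1.2863755.
Sum = 2.3637506.
SE = √(2.3637506) = 1.5374.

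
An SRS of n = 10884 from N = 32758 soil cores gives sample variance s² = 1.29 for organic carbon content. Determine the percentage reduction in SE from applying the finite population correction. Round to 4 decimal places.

18.2843

f = n/N = 10884/32758 = 0.33225472.
SE_no-fpc = √(s²/n) = 0.010886809; SE_fpc = √((1−f)s²/n) = 0.00889623.
Ratio = √(1−f) = 0.81715683. Reduction = 100·(1 − 0.81715683) = 18.2843%.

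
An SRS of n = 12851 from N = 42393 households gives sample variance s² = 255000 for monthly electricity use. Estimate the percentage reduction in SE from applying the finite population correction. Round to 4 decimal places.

f = n/N = 12851/42393 = 0.30313967.
SE_no-fpc = √(s²/n) = 4.4545273; SE_fpc = √((1−f)s²/n) = 3.7185575.
Ratio = √(1−f) = 0.83478161. Reduction = 100·(1 − 0.83478161) = 16.5218%.

16.5218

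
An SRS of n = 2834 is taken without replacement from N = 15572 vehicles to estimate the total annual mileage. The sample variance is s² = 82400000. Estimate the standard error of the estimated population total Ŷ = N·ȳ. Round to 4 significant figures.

2.402 × 10^6

Var(Ŷ) = N²·Var(ȳ) = N²·(1 − n/N)·s²/n.
f = 2834/15572 = 0.18199332; Var(ȳ) = 0.81800668·82400000/2834 = 23783.963.
Var(Ŷ) = 15572² · 23783.963 = 5.7673062 × 10^12.
SE(Ŷ) = √(5.7673062 × 10^12) = 2.402 × 10^6.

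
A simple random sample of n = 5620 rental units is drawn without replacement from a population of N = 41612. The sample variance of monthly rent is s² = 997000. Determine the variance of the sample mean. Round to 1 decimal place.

Under SRS without replacement, Var(ȳ) = (1 − f)·s²/n with f = n/N = 5620/41612 = 0.13505720.
Var(ȳ) = (1 − 0.13505720)·997000/5620 = 0.86494280·177.40214 = 153.4427.

153.4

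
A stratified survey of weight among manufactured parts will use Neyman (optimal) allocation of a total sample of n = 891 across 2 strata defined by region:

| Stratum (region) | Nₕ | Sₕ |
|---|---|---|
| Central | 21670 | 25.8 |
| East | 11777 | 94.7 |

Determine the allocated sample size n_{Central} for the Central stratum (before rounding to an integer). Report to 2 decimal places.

Neyman allocation: nₕ = n·NₕSₕ / Σⱼ NⱼSⱼ.
Σ NⱼSⱼ = 21670·25.8 + 11777·94.7 = 1.6743679 × 10^6.
n_{Central} = 891·21670·25.8 / (1.6743679 × 10^6) = 297.51.

297.51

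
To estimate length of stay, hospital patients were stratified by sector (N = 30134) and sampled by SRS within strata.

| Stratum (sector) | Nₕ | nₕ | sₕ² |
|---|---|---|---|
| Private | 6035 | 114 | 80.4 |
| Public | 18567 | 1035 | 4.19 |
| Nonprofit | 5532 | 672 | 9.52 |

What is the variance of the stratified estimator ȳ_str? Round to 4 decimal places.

Var(ȳ_str) = Σₕ Wₕ²(1 − fₕ)sₕ²/nₕ with Wₕ = Nₕ/N, N = 30134.
Private: Wₕ = 0.20027212; term = 0.20027212²·(1 − 0.01888981)·80.4/114 = 0.027753002.
Public: Wₕ = 0.61614787; term = 0.61614787²·(1 − 0.05574406)·4.19/1035 = 0.0014512202.
Nonprofit: Wₕ = 0.18358001; term = 0.18358001²·(1 − 0.12147505)·9.52/672 = 4.1944261 × 10^-4.
Sum = 0.029623665.

0.0296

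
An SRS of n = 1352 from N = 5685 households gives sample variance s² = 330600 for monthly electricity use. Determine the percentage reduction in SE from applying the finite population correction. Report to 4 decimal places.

f = n/N = 1352/5685 = 0.23781882.
SE_no-fpc = √(s²/n) = 15.637347; SE_fpc = √((1−f)s²/n) = 13.651871.
Ratio = √(1−f) = 0.87302988. Reduction = 100·(1 − 0.87302988) = 12.6970%.

12.6970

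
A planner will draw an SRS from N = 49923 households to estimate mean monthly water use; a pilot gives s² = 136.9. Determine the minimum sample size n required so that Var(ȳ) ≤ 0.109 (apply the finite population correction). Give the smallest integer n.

1226

Without fpc, n₀ = s²/D = 136.9/0.109 = 1255.9633.
With fpc, (1 − n/N)·s²/n ≤ D requires n ≥ n₀/(1 + n₀/N) = 1255.9633/(1 + 1255.9633/49923) = 1225.1412.
Rounding up, n = 1226.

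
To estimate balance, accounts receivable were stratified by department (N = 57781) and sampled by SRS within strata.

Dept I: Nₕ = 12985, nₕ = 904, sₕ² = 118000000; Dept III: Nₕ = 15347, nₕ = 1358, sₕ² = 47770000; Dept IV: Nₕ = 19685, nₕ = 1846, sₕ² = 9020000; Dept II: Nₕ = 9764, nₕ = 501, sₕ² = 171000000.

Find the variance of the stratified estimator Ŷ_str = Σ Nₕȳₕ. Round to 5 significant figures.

6.0615 × 10^13

Var(Ŷ_str) = Σₕ Nₕ²(1 − fₕ)sₕ²/nₕ.
Dept I: 12985²·(1 − 904/12985)·118000000/904 = 2.0476627 × 10^13.
Dept III: 15347²·(1 − 1358/15347)·47770000/1358 = 7.5520635 × 10^12.
Dept IV: 19685²·(1 − 1846/19685)·9020000/1846 = 1.7158557 × 10^12.
Dept II: 9764²·(1 − 501/9764)·171000000/501 = 3.0870085 × 10^13.
Sum = 6.0614631 × 10^13.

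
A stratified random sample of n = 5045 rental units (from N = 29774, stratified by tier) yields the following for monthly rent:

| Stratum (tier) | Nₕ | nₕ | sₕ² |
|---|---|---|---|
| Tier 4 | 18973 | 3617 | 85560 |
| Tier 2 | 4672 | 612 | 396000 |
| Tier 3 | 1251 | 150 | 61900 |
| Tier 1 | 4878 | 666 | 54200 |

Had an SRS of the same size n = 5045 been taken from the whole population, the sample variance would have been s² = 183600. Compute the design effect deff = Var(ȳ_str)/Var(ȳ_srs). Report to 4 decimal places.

Var(ȳ_str) = Σ Wₕ²(1−fₕ)sₕ²/nₕ with Wₕ = Nₕ/29774:
  Tier 4: (18973/29774)²·(1−3617/18973)·85560/3617 = 7.7743128
  Tier 2: (4672/29774)²·(1−612/4672)·396000/612 = 13.845169
  Tier 3: (1251/29774)²·(1−150/1251)·61900/150 = 0.64116477
  Tier 1: (4878/29774)²·(1−666/4878)·54200/666 = 1.8861701
  → Var(ȳ_str) = 24.146817.
Var(ȳ_srs) = (1 − 5045/29774)·183600/5045 = 30.226014.
deff = 24.146817 / 30.226014 = 0.7989.

0.7989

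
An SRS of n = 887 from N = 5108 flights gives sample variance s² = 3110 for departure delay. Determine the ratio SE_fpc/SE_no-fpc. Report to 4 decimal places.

0.9090

f = n/N = 887/5108 = 0.17364918.
SE_no-fpc = √(s²/n) = 1.8724852; SE_fpc = √((1−f)s²/n) = 1.7021609.
Ratio = √(1−f) = 0.90903841.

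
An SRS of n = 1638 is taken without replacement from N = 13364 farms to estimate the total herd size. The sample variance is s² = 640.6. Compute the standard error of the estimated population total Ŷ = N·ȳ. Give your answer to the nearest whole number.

Var(Ŷ) = N²·Var(ȳ) = N²·(1 − n/N)·s²/n.
f = 1638/13364 = 0.12256809; Var(ȳ) = 0.87743191·640.6/1638 = 0.34315194.
Var(Ŷ) = 13364² · 0.34315194 = 6.1285734 × 10^7.
SE(Ŷ) = √(6.1285734 × 10^7) = 7829.

7829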